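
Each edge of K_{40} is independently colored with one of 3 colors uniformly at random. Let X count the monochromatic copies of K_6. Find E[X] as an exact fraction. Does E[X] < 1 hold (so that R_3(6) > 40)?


E[X] = C(40, 6) · 3^{1 − 15} = 3838380 · 3^{−14} = 3838380/4782969.
As a reduced fraction: E[X] = 1279460/1594323 ≈ 0.802510.
Is E[X] < 1? YES.
Since E[X] < 1, there exists a 3-coloring of K_{40} with no monochromatic K_6; hence R_3(6) > 40.

E[X] = 1279460/1594323 ≈ 0.802510; E[X] < 1, so R_3(6) > 40.


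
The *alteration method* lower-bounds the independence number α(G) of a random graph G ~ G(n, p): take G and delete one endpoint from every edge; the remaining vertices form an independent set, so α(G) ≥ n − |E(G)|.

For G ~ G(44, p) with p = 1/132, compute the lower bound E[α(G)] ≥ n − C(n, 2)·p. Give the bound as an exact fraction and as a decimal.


E[|E(G)|] = C(44, 2)·p = 946 · (1/132) = 43/6.
E[α(G)] ≥ n − E[|E(G)|] = 44 − 43/6 = 221/6.
Numerically: ≈ 36.833333.
(This is only a lower bound; the true E[α(G)] may be larger.)

E[α(G)] ≥ 221/6 ≈ 36.833333.


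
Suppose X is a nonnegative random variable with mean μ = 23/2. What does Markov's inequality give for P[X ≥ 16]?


μ = E[X] = 23/2, a = 16.
Markov: P[X ≥ 16] ≤ μ/a = (23/2)/16 = 23/32.
Numerically: ≈ 0.7188.
(Since a = 16 > μ = 11.5000, the bound 23/32 is < 1 and informative.)

P[X ≥ 16] ≤ 23/32 ≈ 0.7188.


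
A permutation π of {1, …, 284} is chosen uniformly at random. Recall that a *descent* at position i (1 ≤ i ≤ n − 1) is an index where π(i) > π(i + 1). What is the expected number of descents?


Write X = Σ X_I over i = 1, …, 283, with X_I the indicator of one descent.
There are 283 indicators.
For each fixed i, the pair (π(i), π(i+1)) is a uniformly random ordered pair of distinct values from {1, …, 284}; by symmetry P[π(i) > π(i+1)] = 1/2.
By linearity: E[X] = 283 · (1/2) = (284 − 1) · (1/2) = 283/2 ≈ 141.500000.

E[X] = 283/2 = 141.500000.


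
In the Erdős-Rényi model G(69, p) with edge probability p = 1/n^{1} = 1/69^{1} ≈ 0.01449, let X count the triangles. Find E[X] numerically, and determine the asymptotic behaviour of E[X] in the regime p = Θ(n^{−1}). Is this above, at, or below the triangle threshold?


Number of potential triangles: C(69, 3) = 52394.
Each occurs with probability p³ ≈ (0.01449)³ ≈ 3.044057e-06.
By linearity: E[X] = C(69, 3)·p³ ≈ 52394 · 3.044057e-06 ≈ 0.1595.
Here α = 1, so p = 1/n is exactly at the triangle threshold p ~ 1/n. Asymptotically E[X] → c³/6 = 1³/6 = 1/6 ≈ 0.1667, a bounded constant. In this regime the triangle count is asymptotically Poisson(c³/6).

E[X] ≈ 0.1595; in regime p = Θ(1/n^{1}) E[X] stays bounded (at the triangle threshold p ~ 1/n).


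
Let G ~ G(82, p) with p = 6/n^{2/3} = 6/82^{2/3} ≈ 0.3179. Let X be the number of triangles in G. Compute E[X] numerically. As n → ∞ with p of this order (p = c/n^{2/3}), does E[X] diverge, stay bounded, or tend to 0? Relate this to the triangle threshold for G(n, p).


Number of potential triangles: C(82, 3) = 88560.
Each occurs with probability p³ ≈ (0.3179)³ ≈ 3.212374e-02.
By linearity: E[X] = C(82, 3)·p³ ≈ 88560 · 3.212374e-02 ≈ 2844.8780.
Since α = 2/3 < 1, p = c/n^{2/3} ≫ 1/n is above the triangle threshold p ~ 1/n. Asymptotically E[X] ~ (c³/6)·n^{3(1−α)} = (6³/6)·n^{1} → ∞; triangles are abundant w.h.p.

E[X] ≈ 2844.8780; in regime p = Θ(1/n^{2/3}) E[X] diverges (above the triangle threshold p ~ 1/n).


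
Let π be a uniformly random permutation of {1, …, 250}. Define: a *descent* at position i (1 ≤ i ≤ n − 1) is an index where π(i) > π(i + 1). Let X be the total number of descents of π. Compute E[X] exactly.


Write X = Σ X_I over i = 1, …, 249, with X_I the indicator of one descent.
There are 249 indicators.
For each fixed i, the pair (π(i), π(i+1)) is a uniformly random ordered pair of distinct values from {1, …, 250}; by symmetry P[π(i) > π(i+1)] = 1/2.
By linearity: E[X] = 249 · (1/2) = (250 − 1) · (1/2) = 249/2 ≈ 124.50000.

E[X] = 249/2 = 124.50000.


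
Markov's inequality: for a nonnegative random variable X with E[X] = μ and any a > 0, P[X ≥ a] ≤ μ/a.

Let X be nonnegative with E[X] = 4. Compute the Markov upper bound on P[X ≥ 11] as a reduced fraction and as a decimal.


μ = E[X] = 4, a = 11.
Markov: P[X ≥ 11] ≤ μ/a = (4)/11 = 4/11.
Numerically: ≈ 0.3636.
(Since a = 11 > μ = 4.0000, the bound 4/11 is < 1 and informative.)

P[X ≥ 11] ≤ 4/11 ≈ 0.3636.


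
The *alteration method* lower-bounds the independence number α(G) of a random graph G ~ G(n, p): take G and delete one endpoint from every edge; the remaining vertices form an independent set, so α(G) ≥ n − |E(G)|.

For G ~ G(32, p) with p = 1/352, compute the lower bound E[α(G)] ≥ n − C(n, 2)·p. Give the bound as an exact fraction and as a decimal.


E[|E(G)|] = C(32, 2)·p = 496 · (1/352) = 31/22.
E[α(G)] ≥ n − E[|E(G)|] = 32 − 31/22 = 673/22.
Numerically: ≈ 30.5909.
(This is only a lower bound; the true E[α(G)] may be larger.)

E[α(G)] ≥ 673/22 ≈ 30.5909.


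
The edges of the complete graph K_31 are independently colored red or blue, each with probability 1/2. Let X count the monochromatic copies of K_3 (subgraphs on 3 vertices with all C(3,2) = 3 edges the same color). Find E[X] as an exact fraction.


Let X = Σ_S X_S over the C(31, 3) = 4495 subsets S of size 3, where X_S = 1 if the K_3 on S is monochromatic.
For a fixed S, the K_3 on S has C(3, 2) = 3 edges. P[all 3 edges red] = (1/2)^3, and likewise for blue, so P[monochromatic] = 2·(1/2)^3 = 2^{1 − 3} = 1/4.
By linearity: E[X] = C(31, 3) · 2^{1 − 3} = 4495 · 1/4 = 4495/4.
Numerically: E[X] ≈ 1123.7500.

E[X] = C(31,3)·2^(1−C(3,2)) = 4495/4 ≈ 1123.7500.


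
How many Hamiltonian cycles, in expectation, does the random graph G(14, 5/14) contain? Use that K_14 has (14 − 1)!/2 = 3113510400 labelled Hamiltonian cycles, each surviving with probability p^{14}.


K_14 has (14 − 1)!/2 = 3113510400 labelled Hamiltonian cycles.
For each such Hamiltonian cycle H, let X_H = 1 if all 14 edges of H are present in G. Then P[X_H = 1] = p^{14} = (5/14)^{14} = 6103515625/11112006825558016.
Summing the indicators: E[X] = Σ_H E[X_H] = 3113510400 · p^{14} = 3113510400 · 6103515625/11112006825558016 = 5302276611328125/3100448333024.
Numerically: E[X] ≈ 1.71e+03.

E[X] = 3113510400 · (5/14)^{14} = 5302276611328125/3100448333024 ≈ 1.71e+03.


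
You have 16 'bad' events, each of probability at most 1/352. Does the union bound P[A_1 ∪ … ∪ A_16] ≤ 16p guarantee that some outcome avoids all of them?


Union bound: P[∪_{i=1}^{16} A_i] ≤ Σ_i P[A_i] ≤ 16·p = 16·(1/352) = 1/22.
Numerically: 1/22 ≈ 0.04545.
Is 1/22 < 1? YES.
Since P[∪ A_i] ≤ 1/22 < 1, the complement has P[∩ A_i^c] ≥ 1 − 1/22 = 21/22 > 0, so some outcome avoids every A_i.

16·p = 1/22 ≈ 0.04545; existence CERTIFIED by the union bound.


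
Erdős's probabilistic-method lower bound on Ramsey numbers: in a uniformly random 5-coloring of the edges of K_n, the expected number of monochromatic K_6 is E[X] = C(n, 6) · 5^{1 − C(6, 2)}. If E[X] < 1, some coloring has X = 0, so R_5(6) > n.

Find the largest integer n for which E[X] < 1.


We need C(n, 6) · 5^{1 − 15} < 1, i.e. C(n, 6) < 5^{15 − 1} = 6103515625.
Check values of n near the boundary:
  n = 125: C(125, 6) = 4690625500; 4690625500 < 6103515625? YES
  n = 126: C(126, 6) = 4925156775; 4925156775 < 6103515625? YES
  n = 127: C(127, 6) = 5169379425; 5169379425 < 6103515625? YES
  n = 128: C(128, 6) = 5423611200; 5423611200 < 6103515625? YES
  n = 129: C(129, 6) = 5688177600; 5688177600 < 6103515625? YES
  n = 130: C(130, 6) = 5963412000; 5963412000 < 6103515625? YES
  n = 131: C(131, 6) = 6249655776; 6249655776 < 6103515625? NO
The largest n with C(n, 6) < 6103515625 is n = 130 (where E[X] = 47707296/48828125 ≈ 0.977). Hence R_5(6) > 130, i.e. R_5(6) ≥ 131.

Largest n = 130; hence R_5(6) > 130.


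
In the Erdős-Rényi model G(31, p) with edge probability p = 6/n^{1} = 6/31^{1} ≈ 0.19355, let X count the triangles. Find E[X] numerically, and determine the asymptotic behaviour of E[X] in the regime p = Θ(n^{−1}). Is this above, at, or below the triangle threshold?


Number of potential triangles: C(31, 3) = 4495.
Each occurs with probability p³ ≈ (0.19355)³ ≈ 7.2505119e-03.
By linearity: E[X] = C(31, 3)·p³ ≈ 4495 · 7.2505119e-03 ≈ 32.59105.
Here α = 1, so p = 6/n is exactly at the triangle threshold p ~ 1/n. Asymptotically E[X] → c³/6 = 6³/6 = 36 ≈ 36.00000, a bounded constant. In this regime the triangle count is asymptotically Poisson(c³/6).

E[X] ≈ 32.59105; in regime p = Θ(1/n^{1}) E[X] stays bounded (at the triangle threshold p ~ 1/n).


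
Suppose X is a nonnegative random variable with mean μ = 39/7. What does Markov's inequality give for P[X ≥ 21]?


μ = E[X] = 39/7, a = 21.
Markov: P[X ≥ 21] ≤ μ/a = (39/7)/21 = 13/49.
Numerically: ≈ 0.2653.
(Since a = 21 > μ = 5.5714, the bound 13/49 is < 1 and informative.)

P[X ≥ 21] ≤ 13/49 ≈ 0.2653.


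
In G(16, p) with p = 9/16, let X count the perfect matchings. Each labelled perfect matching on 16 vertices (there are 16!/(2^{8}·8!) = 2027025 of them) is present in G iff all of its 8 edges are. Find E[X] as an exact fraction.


K_16 has 16!/(2^{8}·8!) = 2027025 labelled perfect matchings.
For each such perfect matching H, let X_H = 1 if all 8 edges of H are present in G. Then P[X_H = 1] = p^{8} = (9/16)^{8} = 43046721/4294967296.
By linearity: E[X] = Σ_H E[X_H] = 2027025 · p^{8} = 2027025 · 43046721/4294967296 = 87256779635025/4294967296.
Numerically: E[X] ≈ 2.032e+04.

E[X] = 2027025 · (9/16)^{8} = 87256779635025/4294967296 ≈ 2.032e+04.


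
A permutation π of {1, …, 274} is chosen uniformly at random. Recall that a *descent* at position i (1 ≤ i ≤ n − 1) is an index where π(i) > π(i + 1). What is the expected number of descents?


Write X = Σ X_I over i = 1, …, 273, with X_I the indicator of one descent.
There are 273 indicators.
For each fixed i, the pair (π(i), π(i+1)) is a uniformly random ordered pair of distinct values from {1, …, 274}; by symmetry P[π(i) > π(i+1)] = 1/2.
By linearity: E[X] = 273 · (1/2) = (274 − 1) · (1/2) = 273/2 ≈ 136.50000.

E[X] = 273/2 = 136.50000.


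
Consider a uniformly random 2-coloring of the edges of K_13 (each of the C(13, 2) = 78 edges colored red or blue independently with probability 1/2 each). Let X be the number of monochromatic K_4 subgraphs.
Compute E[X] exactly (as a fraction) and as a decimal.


Let X = Σ_S X_S over the C(13, 4) = 715 subsets S of size 4, where X_S = 1 if the K_4 on S is monochromatic.
For a fixed S, the K_4 on S has C(4, 2) = 6 edges. P[all 6 edges red] = (1/2)^6, and likewise for blue, so P[monochromatic] = 2·(1/2)^6 = 2^{1 − 6} = 1/32.
By linearity of expectation: E[X] = C(13, 4) · 2^{1 − 6} = 715 · 1/32 = 715/32.
Numerically: E[X] ≈ 22.343750.

E[X] = C(13,4)·2^(1−C(4,2)) = 715/32 ≈ 22.343750.


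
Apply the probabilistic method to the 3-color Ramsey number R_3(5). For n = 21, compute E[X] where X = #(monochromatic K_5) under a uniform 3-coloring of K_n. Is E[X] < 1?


E[X] = C(21, 5) · 3^{1 − 10} = 20349 · 3^{−9} = 20349/19683.
As a reduced fraction: E[X] = 2261/2187 ≈ 1.03384.
Is E[X] < 1? NO.
Since E[X] ≥ 1, the first-moment bound is inconclusive at n = 21; it does NOT by itself certify R_3(5) > 21.

E[X] = 2261/2187 ≈ 1.03384; E[X] ≥ 1; first-moment method inconclusive here.


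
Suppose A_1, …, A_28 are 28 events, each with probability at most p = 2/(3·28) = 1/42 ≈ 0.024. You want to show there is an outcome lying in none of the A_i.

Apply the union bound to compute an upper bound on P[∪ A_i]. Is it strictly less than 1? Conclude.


Union bound: P[∪_{i=1}^{28} A_i] ≤ Σ_i P[A_i] ≤ 28·p = 28·(1/42) = 2/3.
Numerically: 2/3 ≈ 0.667.
Is 2/3 < 1? YES.
Since P[∪ A_i] ≤ 2/3 < 1, the complement has P[∩ A_i^c] ≥ 1 − 2/3 = 1/3 > 0, so some outcome avoids every A_i.

28·p = 2/3 ≈ 0.667; existence CERTIFIED by the union bound.


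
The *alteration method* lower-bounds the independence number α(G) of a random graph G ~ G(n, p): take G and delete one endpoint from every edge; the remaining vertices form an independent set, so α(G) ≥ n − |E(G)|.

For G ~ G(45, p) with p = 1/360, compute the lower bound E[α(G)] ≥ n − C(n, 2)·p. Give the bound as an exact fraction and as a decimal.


E[|E(G)|] = C(45, 2)·p = 990 · (1/360) = 11/4.
E[α(G)] ≥ n − E[|E(G)|] = 45 − 11/4 = 169/4.
Numerically: ≈ 42.250.
(This is only a lower bound; the true E[α(G)] may be larger.)

E[α(G)] ≥ 169/4 ≈ 42.250.


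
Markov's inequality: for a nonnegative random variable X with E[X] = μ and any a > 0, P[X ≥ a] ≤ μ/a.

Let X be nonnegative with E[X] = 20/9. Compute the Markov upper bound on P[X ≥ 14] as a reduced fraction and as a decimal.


μ = E[X] = 20/9, a = 14.
Markov: P[X ≥ 14] ≤ μ/a = (20/9)/14 = 10/63.
Numerically: ≈ 0.158730.
(Since a = 14 > μ = 2.222222, the bound 10/63 is < 1 and informative.)

P[X ≥ 14] ≤ 10/63 ≈ 0.158730.


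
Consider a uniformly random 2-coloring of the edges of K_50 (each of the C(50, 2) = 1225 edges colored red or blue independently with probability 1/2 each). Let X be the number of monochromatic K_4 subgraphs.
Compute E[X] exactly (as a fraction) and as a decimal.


Let X = Σ_S X_S over the C(50, 4) = 230300 subsets S of size 4, where X_S = 1 if the K_4 on S is monochromatic.
For a fixed S, the K_4 on S has C(4, 2) = 6 edges. P[all 6 edges red] = (1/2)^6, and likewise for blue, so P[monochromatic] = 2·(1/2)^6 = 2^{1 − 6} = 1/32.
Summing: E[X] = C(50, 4) · 2^{1 − 6} = 230300 · 1/32 = 57575/8.
Numerically: E[X] ≈ 7196.87500.

E[X] = C(50,4)·2^(1−C(4,2)) = 57575/8 ≈ 7196.87500.


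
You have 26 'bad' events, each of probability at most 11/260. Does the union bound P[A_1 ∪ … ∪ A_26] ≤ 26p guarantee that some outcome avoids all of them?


Union bound: P[∪_{i=1}^{26} A_i] ≤ Σ_i P[A_i] ≤ 26·p = 26·(11/260) = 11/10.
Numerically: 11/10 ≈ 1.100.
Is 11/10 < 1? NO.
Since the bound 11/10 is ≥ 1, the union bound is uninformative here; it does NOT by itself certify existence.

26·p = 11/10 ≈ 1.100; existence NOT certified by the union bound.


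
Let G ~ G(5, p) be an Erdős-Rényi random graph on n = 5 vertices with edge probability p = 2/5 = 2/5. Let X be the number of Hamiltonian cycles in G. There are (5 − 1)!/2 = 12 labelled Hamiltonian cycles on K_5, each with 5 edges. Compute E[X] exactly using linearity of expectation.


K_5 has (5 − 1)!/2 = 12 labelled Hamiltonian cycles.
For each such Hamiltonian cycle H, let X_H = 1 if all 5 edges of H are present in G. Then P[X_H = 1] = p^{5} = (2/5)^{5} = 32/3125.
Summing the indicators: E[X] = Σ_H E[X_H] = 12 · p^{5} = 12 · 32/3125 = 384/3125.
Numerically: E[X] ≈ 0.123.

E[X] = 12 · (2/5)^{5} = 384/3125 ≈ 0.123.


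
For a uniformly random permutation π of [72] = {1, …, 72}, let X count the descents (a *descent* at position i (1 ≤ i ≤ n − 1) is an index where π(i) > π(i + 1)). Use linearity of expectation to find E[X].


Write X = Σ X_I over i = 1, …, 71, with X_I the indicator of one descent.
There are 71 indicators.
For each fixed i, the pair (π(i), π(i+1)) is a uniformly random ordered pair of distinct values from {1, …, 72}; by symmetry P[π(i) > π(i+1)] = 1/2.
By linearity: E[X] = 71 · (1/2) = (72 − 1) · (1/2) = 71/2 ≈ 35.500000.

E[X] = 71/2 = 35.500000.


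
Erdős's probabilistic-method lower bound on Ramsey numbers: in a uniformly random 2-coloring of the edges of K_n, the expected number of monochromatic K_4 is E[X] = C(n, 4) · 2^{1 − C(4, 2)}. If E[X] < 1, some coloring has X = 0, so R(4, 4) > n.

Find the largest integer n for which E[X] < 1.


We need C(n, 4) · 2^{1 − 6} < 1, i.e. C(n, 4) < 2^{6 − 1} = 32.
Check values of n near the boundary:
  n = 4: C(4, 4) = 1; 1 < 32? YES
  n = 5: C(5, 4) = 5; 5 < 32? YES
  n = 6: C(6, 4) = 15; 15 < 32? YES
  n = 7: C(7, 4) = 35; 35 < 32? NO
  n = 8: C(8, 4) = 70; 70 < 32? NO
  n = 9: C(9, 4) = 126; 126 < 32? NO
The largest n with C(n, 4) < 32 is n = 6 (where E[X] = 15/32 ≈ 0.469). Hence R(4, 4) > 6, i.e. R(4, 4) ≥ 7.

Largest n = 6; hence R(4, 4) > 6.


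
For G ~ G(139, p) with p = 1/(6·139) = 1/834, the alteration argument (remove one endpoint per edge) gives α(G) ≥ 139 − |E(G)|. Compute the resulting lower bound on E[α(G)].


E[|E(G)|] = C(139, 2)·p = 9591 · (1/834) = 23/2.
E[α(G)] ≥ n − E[|E(G)|] = 139 − 23/2 = 255/2.
Numerically: ≈ 127.500.
(This is only a lower bound; the true E[α(G)] may be larger.)

E[α(G)] ≥ 255/2 ≈ 127.500.


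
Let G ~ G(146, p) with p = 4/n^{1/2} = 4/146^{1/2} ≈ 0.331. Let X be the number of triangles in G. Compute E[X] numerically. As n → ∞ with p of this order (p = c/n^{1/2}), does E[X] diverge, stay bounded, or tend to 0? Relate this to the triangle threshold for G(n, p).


Number of potential triangles: C(146, 3) = 508080.
Each occurs with probability p³ ≈ (0.331)³ ≈ 3.62786e-02.
By linearity: E[X] = C(146, 3)·p³ ≈ 508080 · 3.62786e-02 ≈ 18432.438.
Since α = 1/2 < 1, p = c/n^{1/2} ≫ 1/n is above the triangle threshold p ~ 1/n. Asymptotically E[X] ~ (c³/6)·n^{3(1−α)} = (4³/6)·n^{1.5} → ∞; triangles are abundant w.h.p.

E[X] ≈ 18432.438; in regime p = Θ(1/n^{1/2}) E[X] diverges (above the triangle threshold p ~ 1/n).


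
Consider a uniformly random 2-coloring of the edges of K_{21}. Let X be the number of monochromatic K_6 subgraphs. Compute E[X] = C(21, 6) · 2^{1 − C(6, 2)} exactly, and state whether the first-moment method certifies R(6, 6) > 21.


E[X] = C(21, 6) · 2^{1 − 15} = 54264 · 2^{−14} = 54264/16384.
As a reduced fraction: E[X] = 6783/2048 ≈ 3.312.
Is E[X] < 1? NO.
Since E[X] ≥ 1, the first-moment bound is inconclusive at n = 21; it does NOT by itself certify R(6, 6) > 21.

E[X] = 6783/2048 ≈ 3.312; E[X] ≥ 1; first-moment method inconclusive here.


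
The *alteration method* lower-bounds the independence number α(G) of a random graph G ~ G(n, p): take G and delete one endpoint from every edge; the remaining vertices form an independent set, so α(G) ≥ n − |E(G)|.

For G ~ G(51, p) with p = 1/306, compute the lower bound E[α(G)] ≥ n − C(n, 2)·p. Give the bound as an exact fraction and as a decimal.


E[|E(G)|] = C(51, 2)·p = 1275 · (1/306) = 25/6.
E[α(G)] ≥ n − E[|E(G)|] = 51 − 25/6 = 281/6.
Numerically: ≈ 46.8333.
(This is only a lower bound; the true E[α(G)] may be larger.)

E[α(G)] ≥ 281/6 ≈ 46.8333.


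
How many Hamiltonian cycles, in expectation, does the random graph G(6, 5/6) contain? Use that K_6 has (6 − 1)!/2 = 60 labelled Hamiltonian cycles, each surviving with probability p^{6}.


K_6 has (6 − 1)!/2 = 60 labelled Hamiltonian cycles.
For each such Hamiltonian cycle H, let X_H = 1 if all 6 edges of H are present in G. Then P[X_H = 1] = p^{6} = (5/6)^{6} = 15625/46656.
Summing the indicators: E[X] = Σ_H E[X_H] = 60 · p^{6} = 60 · 15625/46656 = 78125/3888.
Numerically: E[X] ≈ 20.1.

E[X] = 60 · (5/6)^{6} = 78125/3888 ≈ 20.1.


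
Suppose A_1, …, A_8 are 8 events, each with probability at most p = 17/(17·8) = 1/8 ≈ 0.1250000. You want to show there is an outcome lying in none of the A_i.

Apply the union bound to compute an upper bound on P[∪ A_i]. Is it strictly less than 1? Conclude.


Union bound: P[∪_{i=1}^{8} A_i] ≤ Σ_i P[A_i] ≤ 8·p = 8·(1/8) = 1.
Numerically: 1 ≈ 1.0000000.
Is 1 < 1? NO.
Since the bound 1 is ≥ 1, the union bound is uninformative here; it does NOT by itself certify existence.

8·p = 1 ≈ 1.0000000; existence NOT certified by the union bound.


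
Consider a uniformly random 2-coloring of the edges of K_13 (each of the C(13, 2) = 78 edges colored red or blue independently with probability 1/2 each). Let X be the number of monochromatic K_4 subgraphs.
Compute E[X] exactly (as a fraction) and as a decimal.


Let X = Σ_S X_S over the C(13, 4) = 715 subsets S of size 4, where X_S = 1 if the K_4 on S is monochromatic.
For a fixed S, the K_4 on S has C(4, 2) = 6 edges. P[all 6 edges red] = (1/2)^6, and likewise for blue, so P[monochromatic] = 2·(1/2)^6 = 2^{1 − 6} = 1/32.
By linearity of expectation: E[X] = C(13, 4) · 2^{1 − 6} = 715 · 1/32 = 715/32.
Numerically: E[X] ≈ 22.3438.

E[X] = C(13,4)·2^(1−C(4,2)) = 715/32 ≈ 22.3438.


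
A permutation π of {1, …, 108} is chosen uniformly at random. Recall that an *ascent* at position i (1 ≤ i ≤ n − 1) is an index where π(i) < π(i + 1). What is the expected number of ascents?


Write X = Σ X_I over i = 1, …, 107, with X_I the indicator of one ascent.
There are 107 indicators.
For each fixed i, the pair (π(i), π(i+1)) is a uniformly random ordered pair of distinct values from {1, …, 108}; by symmetry P[π(i) < π(i+1)] = 1/2.
By linearity: E[X] = 107 · (1/2) = (108 − 1) · (1/2) = 107/2 ≈ 53.50000.

E[X] = 107/2 = 53.50000.


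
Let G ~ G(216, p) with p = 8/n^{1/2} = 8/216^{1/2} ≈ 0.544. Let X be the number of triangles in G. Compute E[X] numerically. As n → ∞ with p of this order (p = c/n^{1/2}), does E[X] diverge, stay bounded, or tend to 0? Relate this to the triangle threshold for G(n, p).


Number of potential triangles: C(216, 3) = 1656360.
Each occurs with probability p³ ≈ (0.544)³ ≈ 1.61283e-01.
By linearity: E[X] = C(216, 3)·p³ ≈ 1656360 · 1.61283e-01 ≈ 267143.166.
Since α = 1/2 < 1, p = c/n^{1/2} ≫ 1/n is above the triangle threshold p ~ 1/n. Asymptotically E[X] ~ (c³/6)·n^{3(1−α)} = (8³/6)·n^{1.5} → ∞; triangles are abundant w.h.p.

E[X] ≈ 267143.166; in regime p = Θ(1/n^{1/2}) E[X] diverges (above the triangle threshold p ~ 1/n).


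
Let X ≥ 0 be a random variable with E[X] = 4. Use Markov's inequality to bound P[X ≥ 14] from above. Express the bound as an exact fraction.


μ = E[X] = 4, a = 14.
Markov: P[X ≥ 14] ≤ μ/a = (4)/14 = 2/7.
Numerically: ≈ 0.286.
(Since a = 14 > μ = 4.000, the bound 2/7 is < 1 and informative.)

P[X ≥ 14] ≤ 2/7 ≈ 0.286.


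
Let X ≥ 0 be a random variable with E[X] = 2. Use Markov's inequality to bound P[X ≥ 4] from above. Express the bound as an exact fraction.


μ = E[X] = 2, a = 4.
Markov: P[X ≥ 4] ≤ μ/a = (2)/4 = 1/2.
Numerically: ≈ 0.500.
(Since a = 4 > μ = 2.000, the bound 1/2 is < 1 and informative.)

P[X ≥ 4] ≤ 1/2 ≈ 0.500.


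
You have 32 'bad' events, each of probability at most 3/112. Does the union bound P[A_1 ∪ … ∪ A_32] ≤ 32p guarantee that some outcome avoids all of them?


Union bound: P[∪_{i=1}^{32} A_i] ≤ Σ_i P[A_i] ≤ 32·p = 32·(3/112) = 6/7.
Numerically: 6/7 ≈ 0.85714.
Is 6/7 < 1? YES.
Since P[∪ A_i] ≤ 6/7 < 1, the complement has P[∩ A_i^c] ≥ 1 − 6/7 = 1/7 > 0, so some outcome avoids every A_i.

32·p = 6/7 ≈ 0.85714; existence CERTIFIED by the union bound.


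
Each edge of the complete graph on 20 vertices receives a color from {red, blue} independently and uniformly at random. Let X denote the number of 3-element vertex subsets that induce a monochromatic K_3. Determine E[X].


Let X = Σ_S X_S over the C(20, 3) = 1140 subsets S of size 3, where X_S = 1 if the K_3 on S is monochromatic.
For a fixed S, the K_3 on S has C(3, 2) = 3 edges. P[all 3 edges red] = (1/2)^3, and likewise for blue, so P[monochromatic] = 2·(1/2)^3 = 2^{1 − 3} = 1/4.
By linearity of expectation: E[X] = C(20, 3) · 2^{1 − 3} = 1140 · 1/4 = 285.
Numerically: E[X] ≈ 285.00000.

E[X] = C(20,3)·2^(1−C(3,2)) = 285 ≈ 285.00000.


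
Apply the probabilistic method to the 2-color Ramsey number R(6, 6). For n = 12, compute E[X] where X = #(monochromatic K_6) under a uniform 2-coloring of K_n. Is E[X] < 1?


E[X] = C(12, 6) · 2^{1 − 15} = 924 · 2^{−14} = 924/16384.
As a reduced fraction: E[X] = 231/4096 ≈ 0.0563965.
Is E[X] < 1? YES.
Since E[X] < 1, there exists a 2-coloring of K_{12} with no monochromatic K_6; hence R(6, 6) > 12.

E[X] = 231/4096 ≈ 0.0563965; E[X] < 1, so R(6, 6) > 12.


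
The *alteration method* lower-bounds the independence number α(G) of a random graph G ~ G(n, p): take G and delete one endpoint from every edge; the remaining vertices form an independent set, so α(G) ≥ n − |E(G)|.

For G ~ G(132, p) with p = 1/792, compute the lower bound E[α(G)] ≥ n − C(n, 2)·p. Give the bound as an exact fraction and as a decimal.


E[|E(G)|] = C(132, 2)·p = 8646 · (1/792) = 131/12.
E[α(G)] ≥ n − E[|E(G)|] = 132 − 131/12 = 1453/12.
Numerically: ≈ 121.0833.
(This is only a lower bound; the true E[α(G)] may be larger.)

E[α(G)] ≥ 1453/12 ≈ 121.0833.


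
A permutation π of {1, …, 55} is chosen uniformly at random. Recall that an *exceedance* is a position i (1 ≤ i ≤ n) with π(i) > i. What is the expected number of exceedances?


Write X = Σ_{i=1}^{55} X_i, where X_i = 1_{π(i) > i}.
For each fixed i, π(i) is uniform over {1, …, 55} (marginal of a uniform permutation), so P[π(i) > i] = (n − i)/n. Summing: Σ_{i=1}^{55} (n − i)/n = (0 + 1 + … + 54)/55 = 55(55 − 1)/(2·55) = (55 − 1)/2.
Hence E[X] = Σ_{i=1}^{55} (55 − i)/55 = 27 ≈ 27.000.

E[X] = 27 = 27.000.


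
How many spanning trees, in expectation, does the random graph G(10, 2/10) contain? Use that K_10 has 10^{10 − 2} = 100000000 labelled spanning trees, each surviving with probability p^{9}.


K_10 has 10^{10 − 2} = 100000000 labelled spanning trees.
For each such spanning tree H, let X_H = 1 if all 9 edges of H are present in G. Then P[X_H = 1] = p^{9} = (1/5)^{9} = 1/1953125.
By linearity of expectation: E[X] = Σ_H E[X_H] = 100000000 · p^{9} = 100000000 · 1/1953125 = 256/5.
Numerically: E[X] ≈ 51.2.

E[X] = 100000000 · (1/5)^{9} = 256/5 ≈ 51.2.


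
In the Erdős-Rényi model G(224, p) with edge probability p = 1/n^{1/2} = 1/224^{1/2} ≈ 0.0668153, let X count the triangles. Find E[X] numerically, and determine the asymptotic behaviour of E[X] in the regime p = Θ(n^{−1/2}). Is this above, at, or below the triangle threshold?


Number of potential triangles: C(224, 3) = 1848224.
Each occurs with probability p³ ≈ (0.0668153)³ ≈ 2.98282636e-04.
By linearity: E[X] = C(224, 3)·p³ ≈ 1848224 · 2.98282636e-04 ≈ 551.293127.
Since α = 1/2 < 1, p = c/n^{1/2} ≫ 1/n is above the triangle threshold p ~ 1/n. Asymptotically E[X] ~ (c³/6)·n^{3(1−α)} = (1³/6)·n^{1.5} → ∞; triangles are abundant w.h.p.

E[X] ≈ 551.293127; in regime p = Θ(1/n^{1/2}) E[X] diverges (above the triangle threshold p ~ 1/n).


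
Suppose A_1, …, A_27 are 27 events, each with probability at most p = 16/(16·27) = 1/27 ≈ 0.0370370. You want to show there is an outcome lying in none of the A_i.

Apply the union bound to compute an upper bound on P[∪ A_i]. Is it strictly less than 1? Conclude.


Union bound: P[∪_{i=1}^{27} A_i] ≤ Σ_i P[A_i] ≤ 27·p = 27·(1/27) = 1.
Numerically: 1 ≈ 1.0000000.
Is 1 < 1? NO.
Since the bound 1 is ≥ 1, the union bound is uninformative here; it does NOT by itself certify existence.

27·p = 1 ≈ 1.0000000; existence NOT certified by the union bound.


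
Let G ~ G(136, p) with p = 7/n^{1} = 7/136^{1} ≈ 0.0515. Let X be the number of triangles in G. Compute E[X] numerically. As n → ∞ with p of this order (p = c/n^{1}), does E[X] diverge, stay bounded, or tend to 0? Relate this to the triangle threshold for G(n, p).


Number of potential triangles: C(136, 3) = 410040.
Each occurs with probability p³ ≈ (0.0515)³ ≈ 1.36357e-04.
By linearity: E[X] = C(136, 3)·p³ ≈ 410040 · 1.36357e-04 ≈ 55.912.
Here α = 1, so p = 7/n is exactly at the triangle threshold p ~ 1/n. Asymptotically E[X] → c³/6 = 7³/6 = 343/6 ≈ 57.167, a bounded constant. In this regime the triangle count is asymptotically Poisson(c³/6).

E[X] ≈ 55.912; in regime p = Θ(1/n^{1}) E[X] stays bounded (at the triangle threshold p ~ 1/n).


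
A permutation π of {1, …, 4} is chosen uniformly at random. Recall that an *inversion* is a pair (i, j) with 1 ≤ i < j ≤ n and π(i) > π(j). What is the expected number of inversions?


Write X = Σ X_I over the C(4, 2) = 6 pairs i < j, with X_I the indicator of one inversion.
There are 6 indicators.
For each fixed pair i < j, the values π(i) and π(j) are two distinct elements of {1, …, 4} in uniformly random order; by symmetry P[π(i) > π(j)] = 1/2.
By linearity: E[X] = 6 · (1/2) = C(4, 2) · (1/2) = 6/2 = 3 ≈ 3.0000.

E[X] = 3 = 3.0000.


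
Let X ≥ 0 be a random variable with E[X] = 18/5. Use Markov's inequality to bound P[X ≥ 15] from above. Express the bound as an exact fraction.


μ = E[X] = 18/5, a = 15.
Markov: P[X ≥ 15] ≤ μ/a = (18/5)/15 = 6/25.
Numerically: ≈ 0.24000.
(Since a = 15 > μ = 3.60000, the bound 6/25 is < 1 and informative.)

P[X ≥ 15] ≤ 6/25 ≈ 0.24000.


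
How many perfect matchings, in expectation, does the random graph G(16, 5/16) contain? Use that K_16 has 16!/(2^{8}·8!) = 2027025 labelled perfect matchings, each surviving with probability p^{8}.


K_16 has 16!/(2^{8}·8!) = 2027025 labelled perfect matchings.
For each such perfect matching H, let X_H = 1 if all 8 edges of H are present in G. Then P[X_H = 1] = p^{8} = (5/16)^{8} = 390625/4294967296.
By linearity of expectation: E[X] = Σ_H E[X_H] = 2027025 · p^{8} = 2027025 · 390625/4294967296 = 791806640625/4294967296.
Numerically: E[X] ≈ 184.36.

E[X] = 2027025 · (5/16)^{8} = 791806640625/4294967296 ≈ 184.36.


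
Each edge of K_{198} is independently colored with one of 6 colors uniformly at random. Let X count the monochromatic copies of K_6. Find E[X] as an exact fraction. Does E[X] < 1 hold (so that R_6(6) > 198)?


E[X] = C(198, 6) · 6^{1 − 15} = 77526225777 · 6^{−14} = 77526225777/78364164096.
As a reduced fraction: E[X] = 25842075259/26121388032 ≈ 0.989.
Is E[X] < 1? YES.
Since E[X] < 1, there exists a 6-coloring of K_{198} with no monochromatic K_6; hence R_6(6) > 198.

E[X] = 25842075259/26121388032 ≈ 0.989; E[X] < 1, so R_6(6) > 198.


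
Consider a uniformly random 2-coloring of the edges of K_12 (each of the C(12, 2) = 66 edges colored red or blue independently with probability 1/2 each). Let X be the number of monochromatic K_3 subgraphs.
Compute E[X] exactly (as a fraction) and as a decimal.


Let X = Σ_S X_S over the C(12, 3) = 220 subsets S of size 3, where X_S = 1 if the K_3 on S is monochromatic.
For a fixed S, the K_3 on S has C(3, 2) = 3 edges. P[all 3 edges red] = (1/2)^3, and likewise for blue, so P[monochromatic] = 2·(1/2)^3 = 2^{1 − 3} = 1/4.
By linearity of expectation: E[X] = C(12, 3) · 2^{1 − 3} = 220 · 1/4 = 55.
Numerically: E[X] ≈ 55.000000.

E[X] = C(12,3)·2^(1−C(3,2)) = 55 ≈ 55.000000.


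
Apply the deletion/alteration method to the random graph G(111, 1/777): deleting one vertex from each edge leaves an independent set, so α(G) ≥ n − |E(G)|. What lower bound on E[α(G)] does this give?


E[|E(G)|] = C(111, 2)·p = 6105 · (1/777) = 55/7.
E[α(G)] ≥ n − E[|E(G)|] = 111 − 55/7 = 722/7.
Numerically: ≈ 103.143.
(This is only a lower bound; the true E[α(G)] may be larger.)

E[α(G)] ≥ 722/7 ≈ 103.143.


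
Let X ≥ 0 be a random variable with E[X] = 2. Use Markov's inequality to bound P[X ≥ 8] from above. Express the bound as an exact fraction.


μ = E[X] = 2, a = 8.
Markov: P[X ≥ 8] ≤ μ/a = (2)/8 = 1/4.
Numerically: ≈ 0.25000.
(Since a = 8 > μ = 2.00000, the bound 1/4 is < 1 and informative.)

P[X ≥ 8] ≤ 1/4 ≈ 0.25000.


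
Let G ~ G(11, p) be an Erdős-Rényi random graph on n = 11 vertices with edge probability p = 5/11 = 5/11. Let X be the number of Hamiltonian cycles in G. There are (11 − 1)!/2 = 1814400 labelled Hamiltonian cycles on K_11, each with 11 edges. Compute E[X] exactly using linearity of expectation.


K_11 has (11 − 1)!/2 = 1814400 labelled Hamiltonian cycles.
For each such Hamiltonian cycle H, let X_H = 1 if all 11 edges of H are present in G. Then P[X_H = 1] = p^{11} = (5/11)^{11} = 48828125/285311670611.
Summing the indicators: E[X] = Σ_H E[X_H] = 1814400 · p^{11} = 1814400 · 48828125/285311670611 = 88593750000000/285311670611.
Numerically: E[X] ≈ 310.52.

E[X] = 1814400 · (5/11)^{11} = 88593750000000/285311670611 ≈ 310.52.


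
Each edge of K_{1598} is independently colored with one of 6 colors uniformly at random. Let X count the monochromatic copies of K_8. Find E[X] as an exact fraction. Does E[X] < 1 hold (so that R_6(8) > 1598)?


E[X] = C(1598, 8) · 6^{1 − 28} = 1036267977730442348529 · 6^{−27} = 1036267977730442348529/1023490369077469249536.
As a reduced fraction: E[X] = 115140886414493594281/113721152119718805504 ≈ 1.0124843.
Is E[X] < 1? NO.
Since E[X] ≥ 1, the first-moment bound is inconclusive at n = 1598; it does NOT by itself certify R_6(8) > 1598.

E[X] = 115140886414493594281/113721152119718805504 ≈ 1.0124843; E[X] ≥ 1; first-moment method inconclusive here.


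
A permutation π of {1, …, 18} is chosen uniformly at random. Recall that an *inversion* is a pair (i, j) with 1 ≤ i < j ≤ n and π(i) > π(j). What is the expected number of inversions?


Write X = Σ X_I over the C(18, 2) = 153 pairs i < j, with X_I the indicator of one inversion.
There are 153 indicators.
For each fixed pair i < j, the values π(i) and π(j) are two distinct elements of {1, …, 18} in uniformly random order; by symmetry P[π(i) > π(j)] = 1/2.
By linearity: E[X] = 153 · (1/2) = C(18, 2) · (1/2) = 153/2 = 153/2 ≈ 76.5000.

E[X] = 153/2 = 76.5000.


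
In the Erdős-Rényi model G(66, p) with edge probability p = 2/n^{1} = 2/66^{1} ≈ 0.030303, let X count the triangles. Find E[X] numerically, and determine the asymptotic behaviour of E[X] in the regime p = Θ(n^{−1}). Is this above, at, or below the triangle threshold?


Number of potential triangles: C(66, 3) = 45760.
Each occurs with probability p³ ≈ (0.030303)³ ≈ 2.7826474e-05.
By linearity: E[X] = C(66, 3)·p³ ≈ 45760 · 2.7826474e-05 ≈ 1.27334.
Here α = 1, so p = 2/n is exactly at the triangle threshold p ~ 1/n. Asymptotically E[X] → c³/6 = 2³/6 = 4/3 ≈ 1.33333, a bounded constant. In this regime the triangle count is asymptotically Poisson(c³/6).

E[X] ≈ 1.27334; in regime p = Θ(1/n^{1}) E[X] stays bounded (at the triangle threshold p ~ 1/n).


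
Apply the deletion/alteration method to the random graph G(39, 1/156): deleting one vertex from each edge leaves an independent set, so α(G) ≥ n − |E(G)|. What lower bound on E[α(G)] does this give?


E[|E(G)|] = C(39, 2)·p = 741 · (1/156) = 19/4.
E[α(G)] ≥ n − E[|E(G)|] = 39 − 19/4 = 137/4.
Numerically: ≈ 34.250000.
(This is only a lower bound; the true E[α(G)] may be larger.)

E[α(G)] ≥ 137/4 ≈ 34.250000.


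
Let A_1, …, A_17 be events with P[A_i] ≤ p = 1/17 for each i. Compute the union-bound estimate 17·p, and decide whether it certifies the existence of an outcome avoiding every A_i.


Union bound: P[∪_{i=1}^{17} A_i] ≤ Σ_i P[A_i] ≤ 17·p = 17·(1/17) = 1.
Numerically: 1 ≈ 1.0000.
Is 1 < 1? NO.
Since the bound 1 is ≥ 1, the union bound is uninformative here; it does NOT by itself certify existence.

17·p = 1 ≈ 1.0000; existence NOT certified by the union bound.


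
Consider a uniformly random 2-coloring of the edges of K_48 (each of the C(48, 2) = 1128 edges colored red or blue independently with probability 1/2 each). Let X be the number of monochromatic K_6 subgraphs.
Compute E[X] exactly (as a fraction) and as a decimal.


Let X = Σ_S X_S over the C(48, 6) = 12271512 subsets S of size 6, where X_S = 1 if the K_6 on S is monochromatic.
For a fixed S, the K_6 on S has C(6, 2) = 15 edges. P[all 15 edges red] = (1/2)^15, and likewise for blue, so P[monochromatic] = 2·(1/2)^15 = 2^{1 − 15} = 1/16384.
By linearity: E[X] = C(48, 6) · 2^{1 − 15} = 12271512 · 1/16384 = 1533939/2048.
Numerically: E[X] ≈ 748.994.

E[X] = C(48,6)·2^(1−C(6,2)) = 1533939/2048 ≈ 748.994.


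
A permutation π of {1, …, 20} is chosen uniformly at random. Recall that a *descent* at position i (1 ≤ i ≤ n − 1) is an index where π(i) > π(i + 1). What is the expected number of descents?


Write X = Σ X_I over i = 1, …, 19, with X_I the indicator of one descent.
There are 19 indicators.
For each fixed i, the pair (π(i), π(i+1)) is a uniformly random ordered pair of distinct values from {1, …, 20}; by symmetry P[π(i) > π(i+1)] = 1/2.
By linearity: E[X] = 19 · (1/2) = (20 − 1) · (1/2) = 19/2 ≈ 9.500000.

E[X] = 19/2 = 9.500000.


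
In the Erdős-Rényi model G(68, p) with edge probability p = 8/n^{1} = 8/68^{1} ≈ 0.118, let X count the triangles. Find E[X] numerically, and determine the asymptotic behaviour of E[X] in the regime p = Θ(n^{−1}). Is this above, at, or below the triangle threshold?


Number of potential triangles: C(68, 3) = 50116.
Each occurs with probability p³ ≈ (0.118)³ ≈ 1.62833e-03.
By linearity: E[X] = C(68, 3)·p³ ≈ 50116 · 1.62833e-03 ≈ 81.606.
Here α = 1, so p = 8/n is exactly at the triangle threshold p ~ 1/n. Asymptotically E[X] → c³/6 = 8³/6 = 256/3 ≈ 85.333, a bounded constant. In this regime the triangle count is asymptotically Poisson(c³/6).

E[X] ≈ 81.606; in regime p = Θ(1/n^{1}) E[X] stays bounded (at the triangle threshold p ~ 1/n).


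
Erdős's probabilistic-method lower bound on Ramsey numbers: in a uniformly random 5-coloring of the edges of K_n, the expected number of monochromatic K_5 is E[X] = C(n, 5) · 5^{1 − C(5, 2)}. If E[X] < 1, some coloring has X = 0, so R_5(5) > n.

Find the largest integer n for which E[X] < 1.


We need C(n, 5) · 5^{1 − 10} < 1, i.e. C(n, 5) < 5^{10 − 1} = 1953125.
Check values of n near the boundary:
  n = 43: C(43, 5) = 962598; 962598 < 1953125? YES
  n = 44: C(44, 5) = 1086008; 1086008 < 1953125? YES
  n = 45: C(45, 5) = 1221759; 1221759 < 1953125? YES
  n = 46: C(46, 5) = 1370754; 1370754 < 1953125? YES
  n = 47: C(47, 5) = 1533939; 1533939 < 1953125? YES
  n = 48: C(48, 5) = 1712304; 1712304 < 1953125? YES
  n = 49: C(49, 5) = 1906884; 1906884 < 1953125? YES
  n = 50: C(50, 5) = 2118760; 2118760 < 1953125? NO
The largest n with C(n, 5) < 1953125 is n = 49 (where E[X] = 1906884/1953125 ≈ 0.976325). Hence R_5(5) > 49, i.e. R_5(5) ≥ 50.

Largest n = 49; hence R_5(5) > 49.


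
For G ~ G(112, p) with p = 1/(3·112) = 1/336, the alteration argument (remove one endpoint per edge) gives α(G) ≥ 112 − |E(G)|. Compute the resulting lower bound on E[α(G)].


E[|E(G)|] = C(112, 2)·p = 6216 · (1/336) = 37/2.
E[α(G)] ≥ n − E[|E(G)|] = 112 − 37/2 = 187/2.
Numerically: ≈ 93.500000.
(This is only a lower bound; the true E[α(G)] may be larger.)

E[α(G)] ≥ 187/2 ≈ 93.500000.


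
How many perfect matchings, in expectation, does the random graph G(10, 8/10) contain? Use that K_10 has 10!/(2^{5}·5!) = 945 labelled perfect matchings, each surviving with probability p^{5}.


K_10 has 10!/(2^{5}·5!) = 945 labelled perfect matchings.
For each such perfect matching H, let X_H = 1 if all 5 edges of H are present in G. Then P[X_H = 1] = p^{5} = (4/5)^{5} = 1024/3125.
By linearity: E[X] = Σ_H E[X_H] = 945 · p^{5} = 945 · 1024/3125 = 193536/625.
Numerically: E[X] ≈ 310.

E[X] = 945 · (4/5)^{5} = 193536/625 ≈ 310.


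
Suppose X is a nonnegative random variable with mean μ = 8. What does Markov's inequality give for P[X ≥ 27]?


μ = E[X] = 8, a = 27.
Markov: P[X ≥ 27] ≤ μ/a = (8)/27 = 8/27.
Numerically: ≈ 0.29630.
(Since a = 27 > μ = 8.00000, the bound 8/27 is < 1 and informative.)

P[X ≥ 27] ≤ 8/27 ≈ 0.29630.


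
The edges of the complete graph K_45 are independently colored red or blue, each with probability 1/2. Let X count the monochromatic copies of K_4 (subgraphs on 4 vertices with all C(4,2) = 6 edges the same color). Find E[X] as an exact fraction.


Let X = Σ_S X_S over the C(45, 4) = 148995 subsets S of size 4, where X_S = 1 if the K_4 on S is monochromatic.
For a fixed S, the K_4 on S has C(4, 2) = 6 edges. P[all 6 edges red] = (1/2)^6, and likewise for blue, so P[monochromatic] = 2·(1/2)^6 = 2^{1 − 6} = 1/32.
By linearity of expectation: E[X] = C(45, 4) · 2^{1 − 6} = 148995 · 1/32 = 148995/32.
Numerically: E[X] ≈ 4656.094.

E[X] = C(45,4)·2^(1−C(4,2)) = 148995/32 ≈ 4656.094.
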